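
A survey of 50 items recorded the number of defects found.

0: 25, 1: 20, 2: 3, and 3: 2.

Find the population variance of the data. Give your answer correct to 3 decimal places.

Values: 0, 1, 2, 3
n = 50, Σfx = 32, mean = 0.6400
Σfx² = 50
Σf(x − x̄)² = Σfx² − (Σfx)²/n = 50 − 32²/50 = 29.5200
Population variance = 29.5200 / 50 = 0.5904

0.590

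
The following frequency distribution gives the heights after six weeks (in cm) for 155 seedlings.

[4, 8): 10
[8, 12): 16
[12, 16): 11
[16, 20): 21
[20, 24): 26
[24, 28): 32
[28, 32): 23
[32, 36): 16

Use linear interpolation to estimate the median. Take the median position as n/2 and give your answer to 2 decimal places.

Cumulative frequencies: 10, 26, 37, 58, 84, 116, 139, 155
n = 155; position = n/2 = 77.5.
This falls in the class [20, 24): L = 20, F = 58, f = 26, h = 4.
Median ≈ 20 + ((77.5 − 58) / 26) × 4 = 23.0000

23.00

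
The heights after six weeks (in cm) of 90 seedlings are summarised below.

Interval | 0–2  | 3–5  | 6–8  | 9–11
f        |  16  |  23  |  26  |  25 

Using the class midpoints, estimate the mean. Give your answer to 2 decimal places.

6.00

Midpoints: 1, 4, 7, 10
Σfm = 16×1 + 23×4 + 26×7 + 25×10 = 540
n = Σf = 90
Mean = 540 / 90 = 6.0000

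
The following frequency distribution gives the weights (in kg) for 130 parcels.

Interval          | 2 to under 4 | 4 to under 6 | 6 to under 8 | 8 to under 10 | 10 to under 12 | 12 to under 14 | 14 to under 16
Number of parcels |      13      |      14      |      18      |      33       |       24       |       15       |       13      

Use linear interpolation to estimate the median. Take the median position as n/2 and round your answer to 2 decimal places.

Cumulative frequencies: 13, 27, 45, 78, 102, 117, 130
n = 130; position = n/2 = 65.
This falls in the class 8 to under 10: L = 8, F = 45, f = 33, h = 2.
Median ≈ 8 + ((65 − 45) / 33) × 2 = 9.2121

9.21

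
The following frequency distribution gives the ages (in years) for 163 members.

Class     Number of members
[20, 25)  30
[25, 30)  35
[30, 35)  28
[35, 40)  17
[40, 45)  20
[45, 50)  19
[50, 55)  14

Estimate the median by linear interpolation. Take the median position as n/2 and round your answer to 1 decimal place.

32.9

Cumulative frequencies: 30, 65, 93, 110, 130, 149, 163
n = 163; position = n/2 = 81.5.
This falls in the class [30, 35): L = 30, F = 65, f = 28, h = 5.
Median ≈ 30 + ((81.5 − 65) / 28) × 5 = 32.9464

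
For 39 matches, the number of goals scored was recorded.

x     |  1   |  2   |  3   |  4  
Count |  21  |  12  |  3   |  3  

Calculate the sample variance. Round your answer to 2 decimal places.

0.85

Values: 1, 2, 3, 4
n = 39, Σfx = 66, mean = 1.6923
Σfx² = 144
Σf(x − x̄)² = Σfx² − (Σfx)²/n = 144 − 66²/39 = 32.3077
Sample variance = 32.3077 / 38 = 0.8502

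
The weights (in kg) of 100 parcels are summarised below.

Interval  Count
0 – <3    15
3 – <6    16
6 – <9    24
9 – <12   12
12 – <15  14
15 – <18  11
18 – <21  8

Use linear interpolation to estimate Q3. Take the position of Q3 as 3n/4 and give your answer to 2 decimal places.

13.71

Cumulative frequencies: 15, 31, 55, 67, 81, 92, 100
n = 100; position = 3n/4 = 75.
This falls in the class 12 – <15: L = 12, F = 67, f = 14, h = 3.
Upper quartile ≈ 12 + ((75 − 67) / 14) × 3 = 13.7143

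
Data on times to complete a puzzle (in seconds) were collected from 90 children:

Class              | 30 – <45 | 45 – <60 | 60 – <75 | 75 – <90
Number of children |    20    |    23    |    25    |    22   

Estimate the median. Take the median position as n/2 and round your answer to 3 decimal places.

Cumulative frequencies: 20, 43, 68, 90
n = 90; position = n/2 = 45.
This falls in the class 60 – <75: L = 60, F = 43, f = 25, h = 15.
Median ≈ 60 + ((45 − 43) / 25) × 15 = 61.2000

61.200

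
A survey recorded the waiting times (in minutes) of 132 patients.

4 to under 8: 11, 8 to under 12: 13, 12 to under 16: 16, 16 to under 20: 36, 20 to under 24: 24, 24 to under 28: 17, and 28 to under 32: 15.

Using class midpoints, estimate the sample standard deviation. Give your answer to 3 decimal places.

6.885

Midpoints: 6, 10, 14, 18, 22, 26, 30
n = 132, Σfm = 2488, mean = 18.8485
Σfm² = 53104
Σf(m − x̄)² = Σfm² − (Σfm)²/n = 53104 − 2488²/132 = 6208.9697
Sample variance = 6208.9697 / 131 = 47.3967
Standard deviation = √47.3967 = 6.8845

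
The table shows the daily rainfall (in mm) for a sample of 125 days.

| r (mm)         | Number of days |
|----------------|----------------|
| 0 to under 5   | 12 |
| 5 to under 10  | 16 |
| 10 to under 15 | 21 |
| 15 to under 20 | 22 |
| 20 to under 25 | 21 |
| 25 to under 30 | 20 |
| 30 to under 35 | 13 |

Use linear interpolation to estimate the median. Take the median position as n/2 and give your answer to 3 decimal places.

18.068

Cumulative frequencies: 12, 28, 49, 71, 92, 112, 125
n = 125; position = n/2 = 62.5.
This falls in the class 15 to under 20: L = 15, F = 49, f = 22, h = 5.
Median ≈ 15 + ((62.5 − 49) / 22) × 5 = 18.0682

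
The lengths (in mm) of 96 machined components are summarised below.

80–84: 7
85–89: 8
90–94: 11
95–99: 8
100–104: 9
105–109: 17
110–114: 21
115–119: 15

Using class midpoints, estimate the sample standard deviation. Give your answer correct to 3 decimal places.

Midpoints: 82, 87, 92, 97, 102, 107, 112, 117
n = 96, Σfm = 9902, mean = 103.1458
Σfm² = 1033024
Σf(m − x̄)² = Σfm² − (Σfm)²/n = 1033024 − 9902²/96 = 11673.9583
Sample variance = 11673.9583 / 95 = 122.8838
Standard deviation = √122.8838 = 11.0853

11.085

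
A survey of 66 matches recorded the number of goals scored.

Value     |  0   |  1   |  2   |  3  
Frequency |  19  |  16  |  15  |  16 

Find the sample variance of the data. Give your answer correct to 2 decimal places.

Values: 0, 1, 2, 3
n = 66, Σfx = 94, mean = 1.4242
Σfx² = 220
Σf(x − x̄)² = Σfx² − (Σfx)²/n = 220 − 94²/66 = 86.1212
Sample variance = 86.1212 / 65 = 1.3249

1.32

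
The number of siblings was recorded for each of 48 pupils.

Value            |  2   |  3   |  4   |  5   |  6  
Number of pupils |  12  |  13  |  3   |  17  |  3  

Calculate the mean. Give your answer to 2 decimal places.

Values: 2, 3, 4, 5, 6
Σfx = 12×2 + 13×3 + 3×4 + 17×5 + 3×6 = 178
n = Σf = 48
Mean = 178 / 48 = 3.7083

3.71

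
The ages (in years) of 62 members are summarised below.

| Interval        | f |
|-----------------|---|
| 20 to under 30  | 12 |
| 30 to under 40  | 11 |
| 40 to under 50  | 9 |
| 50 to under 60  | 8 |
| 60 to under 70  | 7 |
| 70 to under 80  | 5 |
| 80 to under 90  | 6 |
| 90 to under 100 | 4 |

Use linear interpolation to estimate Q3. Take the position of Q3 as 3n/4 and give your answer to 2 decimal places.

Cumulative frequencies: 12, 23, 32, 40, 47, 52, 58, 62
n = 62; position = 3n/4 = 46.5.
This falls in the class 60 to under 70: L = 60, F = 40, f = 7, h = 10.
Upper quartile ≈ 60 + ((46.5 − 40) / 7) × 10 = 69.2857

69.29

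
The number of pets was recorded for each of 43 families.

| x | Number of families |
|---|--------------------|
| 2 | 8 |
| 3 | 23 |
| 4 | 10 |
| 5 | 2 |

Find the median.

3

Cumulative frequencies: 8, 31, 41, 43
n = 43, so the median is the value in position (n+1)/2 = 22.
Position 22 falls at value 3.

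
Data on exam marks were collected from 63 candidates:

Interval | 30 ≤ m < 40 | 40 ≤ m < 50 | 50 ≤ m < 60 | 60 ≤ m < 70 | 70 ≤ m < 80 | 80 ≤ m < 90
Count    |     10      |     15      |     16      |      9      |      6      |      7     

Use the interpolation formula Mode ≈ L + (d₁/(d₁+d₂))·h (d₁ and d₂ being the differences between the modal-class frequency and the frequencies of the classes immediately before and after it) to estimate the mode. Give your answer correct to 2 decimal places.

Modal class: 50 ≤ m < 60 (highest frequency 16).
d₁ = 16 − 15 = 1, d₂ = 16 − 9 = 7
Mode ≈ 50 + (1/(1+7)) × 10 = 50 + 1.2500 = 51.2500

51.25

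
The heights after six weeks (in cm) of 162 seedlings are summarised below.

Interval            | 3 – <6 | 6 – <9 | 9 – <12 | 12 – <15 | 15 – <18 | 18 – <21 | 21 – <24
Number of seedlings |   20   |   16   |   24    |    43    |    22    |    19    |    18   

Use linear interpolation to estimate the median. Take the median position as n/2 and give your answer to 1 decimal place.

13.5

Cumulative frequencies: 20, 36, 60, 103, 125, 144, 162
n = 162; position = n/2 = 81.
This falls in the class 12 – <15: L = 12, F = 60, f = 43, h = 3.
Median ≈ 12 + ((81 − 60) / 43) × 3 = 13.4651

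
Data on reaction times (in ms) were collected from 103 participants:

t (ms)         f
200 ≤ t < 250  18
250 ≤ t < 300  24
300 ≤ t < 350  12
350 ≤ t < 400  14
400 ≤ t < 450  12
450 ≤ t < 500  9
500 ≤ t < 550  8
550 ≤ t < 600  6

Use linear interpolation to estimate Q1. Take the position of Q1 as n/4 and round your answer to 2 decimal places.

Cumulative frequencies: 18, 42, 54, 68, 80, 89, 97, 103
n = 103; position = n/4 = 25.75.
This falls in the class 250 ≤ t < 300: L = 250, F = 18, f = 24, h = 50.
Lower quartile ≈ 250 + ((25.75 − 18) / 24) × 50 = 266.1458

266.15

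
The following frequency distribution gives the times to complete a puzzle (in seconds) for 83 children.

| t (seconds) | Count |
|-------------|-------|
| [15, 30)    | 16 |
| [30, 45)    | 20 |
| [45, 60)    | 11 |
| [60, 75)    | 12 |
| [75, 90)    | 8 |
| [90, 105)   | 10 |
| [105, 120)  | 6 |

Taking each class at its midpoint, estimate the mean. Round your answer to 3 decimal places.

Midpoints: 22.5, 37.5, 52.5, 67.5, 82.5, 97.5, 112.5
Σfm = 16×22.5 + 20×37.5 + 11×52.5 + 12×67.5 + 8×82.5 + 10×97.5 + 6×112.5 = 4807.5
n = Σf = 83
Mean = 4807.5 / 83 = 57.9217

57.922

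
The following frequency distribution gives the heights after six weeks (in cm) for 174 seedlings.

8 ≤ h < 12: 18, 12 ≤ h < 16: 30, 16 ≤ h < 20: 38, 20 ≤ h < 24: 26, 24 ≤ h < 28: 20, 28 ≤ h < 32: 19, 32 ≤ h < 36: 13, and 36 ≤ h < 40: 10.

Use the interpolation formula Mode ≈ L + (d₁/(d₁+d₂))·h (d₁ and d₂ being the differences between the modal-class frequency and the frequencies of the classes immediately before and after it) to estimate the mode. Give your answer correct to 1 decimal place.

Modal class: 16 ≤ h < 20 (highest frequency 38).
d₁ = 38 − 30 = 8, d₂ = 38 − 26 = 12
Mode ≈ 16 + (8/(8+12)) × 4 = 16 + 1.6000 = 17.6000

17.6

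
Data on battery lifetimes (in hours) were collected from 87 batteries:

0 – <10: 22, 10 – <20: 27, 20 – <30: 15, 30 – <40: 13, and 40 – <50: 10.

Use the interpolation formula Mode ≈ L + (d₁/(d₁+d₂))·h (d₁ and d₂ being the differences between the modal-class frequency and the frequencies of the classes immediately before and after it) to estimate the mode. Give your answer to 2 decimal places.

Modal class: 10 – <20 (highest frequency 27).
d₁ = 27 − 22 = 5, d₂ = 27 − 15 = 12
Mode ≈ 10 + (5/(5+12)) × 10 = 10 + 2.9412 = 12.9412

12.94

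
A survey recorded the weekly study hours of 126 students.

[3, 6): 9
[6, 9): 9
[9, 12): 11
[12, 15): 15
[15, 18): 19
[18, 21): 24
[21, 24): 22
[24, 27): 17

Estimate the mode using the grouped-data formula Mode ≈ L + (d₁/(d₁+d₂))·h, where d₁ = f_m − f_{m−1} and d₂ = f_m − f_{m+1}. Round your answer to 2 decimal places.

20.14

Modal class: [18, 21) (highest frequency 24).
d₁ = 24 − 19 = 5, d₂ = 24 − 22 = 2
Mode ≈ 18 + (5/(5+2)) × 3 = 18 + 2.1429 = 20.1429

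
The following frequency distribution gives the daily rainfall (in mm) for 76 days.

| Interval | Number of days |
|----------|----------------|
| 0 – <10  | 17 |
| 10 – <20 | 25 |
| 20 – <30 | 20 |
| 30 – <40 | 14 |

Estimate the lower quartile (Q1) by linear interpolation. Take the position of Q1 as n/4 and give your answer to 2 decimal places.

Cumulative frequencies: 17, 42, 62, 76
n = 76; position = n/4 = 19.
This falls in the class 10 – <20: L = 10, F = 17, f = 25, h = 10.
Lower quartile ≈ 10 + ((19 − 17) / 25) × 10 = 10.8000

10.80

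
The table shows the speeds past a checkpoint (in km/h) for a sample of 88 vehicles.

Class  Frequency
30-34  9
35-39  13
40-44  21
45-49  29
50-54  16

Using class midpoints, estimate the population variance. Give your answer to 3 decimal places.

37.435

Midpoints: 32, 37, 42, 47, 52
n = 88, Σfm = 3846, mean = 43.7045
Σfm² = 171382
Σf(m − x̄)² = Σfm² − (Σfm)²/n = 171382 − 3846²/88 = 3294.3182
Population variance = 3294.3182 / 88 = 37.4354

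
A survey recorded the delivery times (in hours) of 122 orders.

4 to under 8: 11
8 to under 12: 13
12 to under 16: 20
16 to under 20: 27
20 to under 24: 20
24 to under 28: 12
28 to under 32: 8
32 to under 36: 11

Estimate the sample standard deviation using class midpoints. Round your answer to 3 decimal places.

Midpoints: 6, 10, 14, 18, 22, 26, 30, 34
n = 122, Σfm = 2328, mean = 19.0820
Σfm² = 52072
Σf(m − x̄)² = Σfm² − (Σfm)²/n = 52072 − 2328²/122 = 7649.1803
Sample variance = 7649.1803 / 121 = 63.2164
Standard deviation = √63.2164 = 7.9509

7.951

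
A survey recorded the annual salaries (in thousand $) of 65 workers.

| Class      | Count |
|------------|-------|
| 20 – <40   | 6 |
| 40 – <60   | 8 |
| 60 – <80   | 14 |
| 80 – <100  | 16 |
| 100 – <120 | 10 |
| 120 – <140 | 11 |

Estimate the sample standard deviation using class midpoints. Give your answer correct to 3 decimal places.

30.625

Midpoints: 30, 50, 70, 90, 110, 130
n = 65, Σfm = 5530, mean = 85.0769
Σfm² = 530500
Σf(m − x̄)² = Σfm² − (Σfm)²/n = 530500 − 5530²/65 = 60024.6154
Sample variance = 60024.6154 / 64 = 937.8846
Standard deviation = √937.8846 = 30.6249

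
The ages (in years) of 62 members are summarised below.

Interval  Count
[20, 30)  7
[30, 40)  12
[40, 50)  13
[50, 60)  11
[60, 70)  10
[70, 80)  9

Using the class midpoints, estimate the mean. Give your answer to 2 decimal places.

50.16

Midpoints: 25, 35, 45, 55, 65, 75
Σfm = 7×25 + 12×35 + 13×45 + 11×55 + 10×65 + 9×75 = 3110
n = Σf = 62
Mean = 3110 / 62 = 50.1613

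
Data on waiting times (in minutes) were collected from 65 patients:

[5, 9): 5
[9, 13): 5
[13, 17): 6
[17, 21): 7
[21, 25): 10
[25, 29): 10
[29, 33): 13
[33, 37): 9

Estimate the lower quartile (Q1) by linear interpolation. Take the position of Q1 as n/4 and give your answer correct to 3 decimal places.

Cumulative frequencies: 5, 10, 16, 23, 33, 43, 56, 65
n = 65; position = n/4 = 16.25.
This falls in the class [17, 21): L = 17, F = 16, f = 7, h = 4.
Lower quartile ≈ 17 + ((16.25 − 16) / 7) × 4 = 17.1429

17.143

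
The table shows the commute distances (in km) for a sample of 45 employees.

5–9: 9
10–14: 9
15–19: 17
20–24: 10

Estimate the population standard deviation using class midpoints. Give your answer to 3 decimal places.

Midpoints: 7, 12, 17, 22
n = 45, Σfm = 680, mean = 15.1111
Σfm² = 11490
Σf(m − x̄)² = Σfm² − (Σfm)²/n = 11490 − 680²/45 = 1214.4444
Population variance = 1214.4444 / 45 = 26.9877
Standard deviation = √26.9877 = 5.1950

5.195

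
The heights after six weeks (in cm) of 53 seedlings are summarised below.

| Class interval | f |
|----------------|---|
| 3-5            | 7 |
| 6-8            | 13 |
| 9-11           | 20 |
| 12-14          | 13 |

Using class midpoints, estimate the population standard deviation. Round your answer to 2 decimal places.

2.92

Midpoints: 4, 7, 10, 13
n = 53, Σfm = 488, mean = 9.2075
Σfm² = 4946
Σf(m − x̄)² = Σfm² − (Σfm)²/n = 4946 − 488²/53 = 452.7170
Population variance = 452.7170 / 53 = 8.5418
Standard deviation = √8.5418 = 2.9226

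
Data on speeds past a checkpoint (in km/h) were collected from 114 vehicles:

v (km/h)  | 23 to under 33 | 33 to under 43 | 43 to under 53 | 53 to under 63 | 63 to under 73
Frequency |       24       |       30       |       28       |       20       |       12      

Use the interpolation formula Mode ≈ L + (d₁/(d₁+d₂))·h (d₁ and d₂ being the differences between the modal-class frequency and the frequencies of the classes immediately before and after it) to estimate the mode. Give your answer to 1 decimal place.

Modal class: 33 to under 43 (highest frequency 30).
d₁ = 30 − 24 = 6, d₂ = 30 − 28 = 2
Mode ≈ 33 + (6/(6+2)) × 10 = 33 + 7.5000 = 40.5000

40.5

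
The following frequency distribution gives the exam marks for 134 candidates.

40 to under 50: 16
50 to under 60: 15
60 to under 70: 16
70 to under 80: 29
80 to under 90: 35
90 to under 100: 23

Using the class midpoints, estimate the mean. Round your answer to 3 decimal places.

74.030

Midpoints: 45, 55, 65, 75, 85, 95
Σfm = 16×45 + 15×55 + 16×65 + 29×75 + 35×85 + 23×95 = 9920
n = Σf = 134
Mean = 9920 / 134 = 74.0299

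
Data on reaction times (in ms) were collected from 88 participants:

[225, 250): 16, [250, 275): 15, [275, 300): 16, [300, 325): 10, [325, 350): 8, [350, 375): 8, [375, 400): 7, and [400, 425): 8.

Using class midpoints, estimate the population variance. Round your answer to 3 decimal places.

3179.800

Midpoints: 237.5, 262.5, 287.5, 312.5, 337.5, 362.5, 387.5, 412.5
n = 88, Σfm = 27075, mean = 307.6705
Σfm² = 8610000
Σf(m − x̄)² = Σfm² − (Σfm)²/n = 8610000 − 27075²/88 = 279822.4432
Population variance = 279822.4432 / 88 = 3179.8005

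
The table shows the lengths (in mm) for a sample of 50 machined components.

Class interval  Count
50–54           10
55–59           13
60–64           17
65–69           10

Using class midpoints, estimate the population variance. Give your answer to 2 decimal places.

26.21

Midpoints: 52, 57, 62, 67
n = 50, Σfm = 2985, mean = 59.7000
Σfm² = 179515
Σf(m − x̄)² = Σfm² − (Σfm)²/n = 179515 − 2985²/50 = 1310.5000
Population variance = 1310.5000 / 50 = 26.2100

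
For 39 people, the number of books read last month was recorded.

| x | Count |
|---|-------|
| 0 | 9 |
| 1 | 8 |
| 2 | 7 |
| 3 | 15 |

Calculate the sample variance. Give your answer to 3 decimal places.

Values: 0, 1, 2, 3
n = 39, Σfx = 67, mean = 1.7179
Σfx² = 171
Σf(x − x̄)² = Σfx² − (Σfx)²/n = 171 − 67²/39 = 55.8974
Sample variance = 55.8974 / 38 = 1.4710

1.471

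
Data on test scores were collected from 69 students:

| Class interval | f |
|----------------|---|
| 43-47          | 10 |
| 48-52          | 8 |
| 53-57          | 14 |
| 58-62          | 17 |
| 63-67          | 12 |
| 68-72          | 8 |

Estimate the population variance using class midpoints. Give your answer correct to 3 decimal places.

Midpoints: 45, 50, 55, 60, 65, 70
n = 69, Σfm = 3980, mean = 57.6812
Σfm² = 233700
Σf(m − x̄)² = Σfm² − (Σfm)²/n = 233700 − 3980²/69 = 4128.9855
Population variance = 4128.9855 / 69 = 59.8404

59.840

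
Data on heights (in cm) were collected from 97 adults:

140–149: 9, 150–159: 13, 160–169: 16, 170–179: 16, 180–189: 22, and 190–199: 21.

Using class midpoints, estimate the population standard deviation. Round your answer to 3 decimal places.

Midpoints: 144.5, 154.5, 164.5, 174.5, 184.5, 194.5
n = 97, Σfm = 16876.5, mean = 173.9845
Σfm² = 2961724.25
Σf(m − x̄)² = Σfm² − (Σfm)²/n = 2961724.25 − 16876.5²/97 = 25474.2268
Population variance = 25474.2268 / 97 = 262.6209
Standard deviation = √262.6209 = 16.2056

16.206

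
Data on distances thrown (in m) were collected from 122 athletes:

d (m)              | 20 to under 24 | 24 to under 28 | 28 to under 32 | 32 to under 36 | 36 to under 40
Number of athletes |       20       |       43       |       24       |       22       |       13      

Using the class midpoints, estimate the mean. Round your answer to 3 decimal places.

Midpoints: 22, 26, 30, 34, 38
Σfm = 20×22 + 43×26 + 24×30 + 22×34 + 13×38 = 3520
n = Σf = 122
Mean = 3520 / 122 = 28.8525

28.852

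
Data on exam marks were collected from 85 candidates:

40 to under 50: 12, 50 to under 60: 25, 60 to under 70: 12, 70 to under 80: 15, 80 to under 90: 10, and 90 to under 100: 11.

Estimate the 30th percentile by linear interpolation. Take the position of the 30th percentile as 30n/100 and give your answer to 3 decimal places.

55.400

Cumulative frequencies: 12, 37, 49, 64, 74, 85
n = 85; position = 30n/100 = 25.5.
This falls in the class 50 to under 60: L = 50, F = 12, f = 25, h = 10.
30th percentile ≈ 50 + ((25.5 − 12) / 25) × 10 = 55.4000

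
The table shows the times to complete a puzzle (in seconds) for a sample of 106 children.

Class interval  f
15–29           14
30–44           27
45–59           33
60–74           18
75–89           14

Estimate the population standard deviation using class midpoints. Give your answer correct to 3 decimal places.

Midpoints: 22, 37, 52, 67, 82
n = 106, Σfm = 5377, mean = 50.7264
Σfm² = 307909
Σf(m − x̄)² = Σfm² − (Σfm)²/n = 307909 − 5377²/106 = 35153.0660
Population variance = 35153.0660 / 106 = 331.6327
Standard deviation = √331.6327 = 18.2108

18.211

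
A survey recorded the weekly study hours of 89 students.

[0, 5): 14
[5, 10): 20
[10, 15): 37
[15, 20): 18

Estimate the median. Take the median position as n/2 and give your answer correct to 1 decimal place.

Cumulative frequencies: 14, 34, 71, 89
n = 89; position = n/2 = 44.5.
This falls in the class [10, 15): L = 10, F = 34, f = 37, h = 5.
Median ≈ 10 + ((44.5 − 34) / 37) × 5 = 11.4189

11.4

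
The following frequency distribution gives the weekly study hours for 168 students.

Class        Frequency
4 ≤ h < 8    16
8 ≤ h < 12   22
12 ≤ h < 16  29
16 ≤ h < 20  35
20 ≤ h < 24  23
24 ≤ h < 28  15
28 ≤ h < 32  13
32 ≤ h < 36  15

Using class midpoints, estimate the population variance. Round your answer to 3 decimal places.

66.217

Midpoints: 6, 10, 14, 18, 22, 26, 30, 34
n = 168, Σfm = 3148, mean = 18.7381
Σfm² = 70112
Σf(m − x̄)² = Σfm² − (Σfm)²/n = 70112 − 3148²/168 = 11124.4762
Population variance = 11124.4762 / 168 = 66.2171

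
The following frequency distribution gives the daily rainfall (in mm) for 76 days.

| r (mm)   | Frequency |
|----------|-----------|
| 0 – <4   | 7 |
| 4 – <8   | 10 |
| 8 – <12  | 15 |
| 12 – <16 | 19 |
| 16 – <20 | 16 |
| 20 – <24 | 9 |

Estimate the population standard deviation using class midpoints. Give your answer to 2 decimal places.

Midpoints: 2, 6, 10, 14, 18, 22
n = 76, Σfm = 976, mean = 12.8421
Σfm² = 15152
Σf(m − x̄)² = Σfm² − (Σfm)²/n = 15152 − 976²/76 = 2618.1053
Population variance = 2618.1053 / 76 = 34.4488
Standard deviation = √34.4488 = 5.8693

5.87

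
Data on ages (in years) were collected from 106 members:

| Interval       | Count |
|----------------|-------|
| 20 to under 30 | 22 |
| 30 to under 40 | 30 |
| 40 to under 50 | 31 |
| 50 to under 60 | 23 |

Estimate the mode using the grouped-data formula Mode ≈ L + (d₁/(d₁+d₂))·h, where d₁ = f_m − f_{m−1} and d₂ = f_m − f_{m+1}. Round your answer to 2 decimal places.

Modal class: 40 to under 50 (highest frequency 31).
d₁ = 31 − 30 = 1, d₂ = 31 − 23 = 8
Mode ≈ 40 + (1/(1+8)) × 10 = 40 + 1.1111 = 41.1111

41.11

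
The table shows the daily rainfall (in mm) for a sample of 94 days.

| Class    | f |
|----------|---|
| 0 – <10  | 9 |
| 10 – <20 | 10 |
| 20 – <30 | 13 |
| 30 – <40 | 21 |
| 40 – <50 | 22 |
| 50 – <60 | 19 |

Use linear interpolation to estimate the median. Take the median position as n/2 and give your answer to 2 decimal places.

37.14

Cumulative frequencies: 9, 19, 32, 53, 75, 94
n = 94; position = n/2 = 47.
This falls in the class 30 – <40: L = 30, F = 32, f = 21, h = 10.
Median ≈ 30 + ((47 − 32) / 21) × 10 = 37.1429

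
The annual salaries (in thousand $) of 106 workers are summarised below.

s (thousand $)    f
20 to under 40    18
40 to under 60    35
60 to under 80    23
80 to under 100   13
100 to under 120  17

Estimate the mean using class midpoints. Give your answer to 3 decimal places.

65.472

Midpoints: 30, 50, 70, 90, 110
Σfm = 18×30 + 35×50 + 23×70 + 13×90 + 17×110 = 6940
n = Σf = 106
Mean = 6940 / 106 = 65.4717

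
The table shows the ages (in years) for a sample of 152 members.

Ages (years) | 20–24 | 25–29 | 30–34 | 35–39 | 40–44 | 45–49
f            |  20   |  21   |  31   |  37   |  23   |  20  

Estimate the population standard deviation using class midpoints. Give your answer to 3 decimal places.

7.756

Midpoints: 22, 27, 32, 37, 42, 47
n = 152, Σfm = 5274, mean = 34.6974
Σfm² = 192138
Σf(m − x̄)² = Σfm² − (Σfm)²/n = 192138 − 5274²/152 = 9144.0789
Population variance = 9144.0789 / 152 = 60.1584
Standard deviation = √60.1584 = 7.7562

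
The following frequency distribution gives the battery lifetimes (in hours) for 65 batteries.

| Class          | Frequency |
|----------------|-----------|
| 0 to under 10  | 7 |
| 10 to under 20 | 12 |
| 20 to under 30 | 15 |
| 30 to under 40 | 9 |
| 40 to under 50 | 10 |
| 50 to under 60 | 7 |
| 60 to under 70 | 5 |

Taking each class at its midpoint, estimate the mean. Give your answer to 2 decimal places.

Midpoints: 5, 15, 25, 35, 45, 55, 65
Σfm = 7×5 + 12×15 + 15×25 + 9×35 + 10×45 + 7×55 + 5×65 = 2065
n = Σf = 65
Mean = 2065 / 65 = 31.7692

31.77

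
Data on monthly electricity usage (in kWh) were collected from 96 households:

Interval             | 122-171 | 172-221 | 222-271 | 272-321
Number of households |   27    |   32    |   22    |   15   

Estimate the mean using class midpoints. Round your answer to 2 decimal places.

209.52

Midpoints: 146.5, 196.5, 246.5, 296.5
Σfm = 27×146.5 + 32×196.5 + 22×246.5 + 15×296.5 = 20114
n = Σf = 96
Mean = 20114 / 96 = 209.5208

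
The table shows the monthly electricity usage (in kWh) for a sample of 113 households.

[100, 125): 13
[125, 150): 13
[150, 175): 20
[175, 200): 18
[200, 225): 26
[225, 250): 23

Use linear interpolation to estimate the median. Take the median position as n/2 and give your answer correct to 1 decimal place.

189.6

Cumulative frequencies: 13, 26, 46, 64, 90, 113
n = 113; position = n/2 = 56.5.
This falls in the class [175, 200): L = 175, F = 46, f = 18, h = 25.
Median ≈ 175 + ((56.5 − 46) / 18) × 25 = 189.5833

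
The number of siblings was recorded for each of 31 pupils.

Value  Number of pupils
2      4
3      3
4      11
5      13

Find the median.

4

Cumulative frequencies: 4, 7, 18, 31
n = 31, so the median is the value in position (n+1)/2 = 16.
Position 16 falls at value 4.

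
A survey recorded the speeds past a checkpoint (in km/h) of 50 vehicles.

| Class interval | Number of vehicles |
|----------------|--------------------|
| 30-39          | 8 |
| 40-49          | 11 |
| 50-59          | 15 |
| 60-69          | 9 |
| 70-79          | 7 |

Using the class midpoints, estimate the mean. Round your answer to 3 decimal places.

Midpoints: 34.5, 44.5, 54.5, 64.5, 74.5
Σfm = 8×34.5 + 11×44.5 + 15×54.5 + 9×64.5 + 7×74.5 = 2685
n = Σf = 50
Mean = 2685 / 50 = 53.7000

53.700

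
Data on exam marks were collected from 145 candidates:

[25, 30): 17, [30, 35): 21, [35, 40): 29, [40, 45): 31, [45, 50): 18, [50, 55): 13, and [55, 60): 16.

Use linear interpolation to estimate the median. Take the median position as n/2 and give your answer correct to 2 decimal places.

40.89

Cumulative frequencies: 17, 38, 67, 98, 116, 129, 145
n = 145; position = n/2 = 72.5.
This falls in the class [40, 45): L = 40, F = 67, f = 31, h = 5.
Median ≈ 40 + ((72.5 − 67) / 31) × 5 = 40.8871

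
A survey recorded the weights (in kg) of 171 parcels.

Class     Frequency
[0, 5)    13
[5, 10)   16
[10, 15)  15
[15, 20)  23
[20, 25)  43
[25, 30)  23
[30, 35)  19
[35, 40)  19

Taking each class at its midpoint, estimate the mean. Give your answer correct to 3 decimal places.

Midpoints: 2.5, 7.5, 12.5, 17.5, 22.5, 27.5, 32.5, 37.5
Σfm = 13×2.5 + 16×7.5 + 15×12.5 + 23×17.5 + 43×22.5 + 23×27.5 + 19×32.5 + 19×37.5 = 3672.5
n = Σf = 171
Mean = 3672.5 / 171 = 21.4766

21.477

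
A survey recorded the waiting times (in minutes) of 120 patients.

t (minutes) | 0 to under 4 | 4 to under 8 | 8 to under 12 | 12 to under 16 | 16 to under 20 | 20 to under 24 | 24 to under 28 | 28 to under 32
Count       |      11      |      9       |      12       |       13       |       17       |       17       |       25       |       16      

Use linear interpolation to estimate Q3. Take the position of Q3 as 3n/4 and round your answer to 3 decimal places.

Cumulative frequencies: 11, 20, 32, 45, 62, 79, 104, 120
n = 120; position = 3n/4 = 90.
This falls in the class 24 to under 28: L = 24, F = 79, f = 25, h = 4.
Upper quartile ≈ 24 + ((90 − 79) / 25) × 4 = 25.7600

25.760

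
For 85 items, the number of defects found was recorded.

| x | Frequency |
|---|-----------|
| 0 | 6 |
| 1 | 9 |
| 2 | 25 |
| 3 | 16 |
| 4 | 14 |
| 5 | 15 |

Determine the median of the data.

Cumulative frequencies: 6, 15, 40, 56, 70, 85
n = 85, so the median is the value in position (n+1)/2 = 43.
Position 43 falls at value 3.

3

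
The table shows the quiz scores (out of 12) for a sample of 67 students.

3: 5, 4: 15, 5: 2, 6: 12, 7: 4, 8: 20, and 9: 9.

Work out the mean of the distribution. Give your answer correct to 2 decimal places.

6.36

Values: 3, 4, 5, 6, 7, 8, 9
Σfx = 5×3 + 15×4 + 2×5 + 12×6 + 4×7 + 20×8 + 9×9 = 426
n = Σf = 67
Mean = 426 / 67 = 6.3582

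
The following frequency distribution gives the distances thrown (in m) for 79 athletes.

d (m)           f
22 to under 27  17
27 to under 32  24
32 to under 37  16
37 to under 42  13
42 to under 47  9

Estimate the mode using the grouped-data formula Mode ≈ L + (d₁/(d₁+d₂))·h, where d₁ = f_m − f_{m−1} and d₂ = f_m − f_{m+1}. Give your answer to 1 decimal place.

29.3

Modal class: 27 to under 32 (highest frequency 24).
d₁ = 24 − 17 = 7, d₂ = 24 − 16 = 8
Mode ≈ 27 + (7/(7+8)) × 5 = 27 + 2.3333 = 29.3333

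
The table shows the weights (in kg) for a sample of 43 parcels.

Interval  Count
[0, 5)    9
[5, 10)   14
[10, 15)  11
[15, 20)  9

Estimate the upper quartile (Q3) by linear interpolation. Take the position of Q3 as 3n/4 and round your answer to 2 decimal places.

Cumulative frequencies: 9, 23, 34, 43
n = 43; position = 3n/4 = 32.25.
This falls in the class [10, 15): L = 10, F = 23, f = 11, h = 5.
Upper quartile ≈ 10 + ((32.25 − 23) / 11) × 5 = 14.2045

14.20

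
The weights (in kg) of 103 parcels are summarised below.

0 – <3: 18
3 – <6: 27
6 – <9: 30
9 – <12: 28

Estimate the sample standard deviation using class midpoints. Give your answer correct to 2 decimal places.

Midpoints: 1.5, 4.5, 7.5, 10.5
n = 103, Σfm = 667.5, mean = 6.4806
Σfm² = 5361.75
Σf(m − x̄)² = Σfm² − (Σfm)²/n = 5361.75 − 667.5²/103 = 1035.9612
Sample variance = 1035.9612 / 102 = 10.1565
Standard deviation = √10.1565 = 3.1869

3.19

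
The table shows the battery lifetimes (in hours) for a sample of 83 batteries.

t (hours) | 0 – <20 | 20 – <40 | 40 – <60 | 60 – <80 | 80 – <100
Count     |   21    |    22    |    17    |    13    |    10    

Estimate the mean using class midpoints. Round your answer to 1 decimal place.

42.5

Midpoints: 10, 30, 50, 70, 90
Σfm = 21×10 + 22×30 + 17×50 + 13×70 + 10×90 = 3530
n = Σf = 83
Mean = 3530 / 83 = 42.5301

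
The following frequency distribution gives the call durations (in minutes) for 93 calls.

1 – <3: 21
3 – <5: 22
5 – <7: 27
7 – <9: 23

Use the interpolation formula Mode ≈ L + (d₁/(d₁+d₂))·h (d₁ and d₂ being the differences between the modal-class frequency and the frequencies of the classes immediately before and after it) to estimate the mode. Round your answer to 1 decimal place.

6.1

Modal class: 5 – <7 (highest frequency 27).
d₁ = 27 − 22 = 5, d₂ = 27 − 23 = 4
Mode ≈ 5 + (5/(5+4)) × 2 = 5 + 1.1111 = 6.1111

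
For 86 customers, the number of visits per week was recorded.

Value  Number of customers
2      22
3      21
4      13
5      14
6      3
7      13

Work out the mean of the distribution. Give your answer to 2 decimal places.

3.93

Values: 2, 3, 4, 5, 6, 7
Σfx = 22×2 + 21×3 + 13×4 + 14×5 + 3×6 + 13×7 = 338
n = Σf = 86
Mean = 338 / 86 = 3.9302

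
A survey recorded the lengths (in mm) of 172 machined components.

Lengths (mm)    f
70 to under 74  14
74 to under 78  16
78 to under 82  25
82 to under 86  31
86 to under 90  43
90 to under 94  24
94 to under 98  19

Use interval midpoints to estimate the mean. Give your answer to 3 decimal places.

85.140

Midpoints: 72, 76, 80, 84, 88, 92, 96
Σfm = 14×72 + 16×76 + 25×80 + 31×84 + 43×88 + 24×92 + 19×96 = 14644
n = Σf = 172
Mean = 14644 / 172 = 85.1395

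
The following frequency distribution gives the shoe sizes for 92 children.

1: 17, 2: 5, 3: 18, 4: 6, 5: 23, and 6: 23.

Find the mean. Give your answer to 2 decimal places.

Values: 1, 2, 3, 4, 5, 6
Σfx = 17×1 + 5×2 + 18×3 + 6×4 + 23×5 + 23×6 = 358
n = Σf = 92
Mean = 358 / 92 = 3.8913

3.89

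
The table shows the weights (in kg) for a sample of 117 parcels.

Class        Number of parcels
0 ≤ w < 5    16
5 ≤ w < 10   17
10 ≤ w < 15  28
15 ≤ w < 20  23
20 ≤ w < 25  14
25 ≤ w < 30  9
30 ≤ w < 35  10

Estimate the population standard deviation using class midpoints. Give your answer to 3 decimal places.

8.774

Midpoints: 2.5, 7.5, 12.5, 17.5, 22.5, 27.5, 32.5
n = 117, Σfm = 1807.5, mean = 15.4487
Σfm² = 36931.25
Σf(m − x̄)² = Σfm² − (Σfm)²/n = 36931.25 − 1807.5²/117 = 9007.6923
Population variance = 9007.6923 / 117 = 76.9888
Standard deviation = √76.9888 = 8.7743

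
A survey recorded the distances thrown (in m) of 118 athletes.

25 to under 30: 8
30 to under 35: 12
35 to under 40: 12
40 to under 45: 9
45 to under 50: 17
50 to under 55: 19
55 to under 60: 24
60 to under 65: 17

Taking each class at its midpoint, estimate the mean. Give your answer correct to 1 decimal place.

Midpoints: 27.5, 32.5, 37.5, 42.5, 47.5, 52.5, 57.5, 62.5
Σfm = 8×27.5 + 12×32.5 + 12×37.5 + 9×42.5 + 17×47.5 + 19×52.5 + 24×57.5 + 17×62.5 = 5690
n = Σf = 118
Mean = 5690 / 118 = 48.2203

48.2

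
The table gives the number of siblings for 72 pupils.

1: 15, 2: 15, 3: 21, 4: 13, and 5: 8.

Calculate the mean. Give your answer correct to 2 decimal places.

2.78

Values: 1, 2, 3, 4, 5
Σfx = 15×1 + 15×2 + 21×3 + 13×4 + 8×5 = 200
n = Σf = 72
Mean = 200 / 72 = 2.7778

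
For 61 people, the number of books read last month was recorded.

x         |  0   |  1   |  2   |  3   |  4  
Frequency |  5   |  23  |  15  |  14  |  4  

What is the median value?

Cumulative frequencies: 5, 28, 43, 57, 61
n = 61, so the median is the value in position (n+1)/2 = 31.
Position 31 falls at value 2.

2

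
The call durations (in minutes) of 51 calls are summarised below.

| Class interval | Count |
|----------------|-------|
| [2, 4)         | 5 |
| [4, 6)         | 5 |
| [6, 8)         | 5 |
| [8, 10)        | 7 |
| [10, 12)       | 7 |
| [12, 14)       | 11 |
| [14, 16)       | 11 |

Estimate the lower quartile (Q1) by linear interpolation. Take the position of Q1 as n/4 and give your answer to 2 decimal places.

Cumulative frequencies: 5, 10, 15, 22, 29, 40, 51
n = 51; position = n/4 = 12.75.
This falls in the class [6, 8): L = 6, F = 10, f = 5, h = 2.
Lower quartile ≈ 6 + ((12.75 − 10) / 5) × 2 = 7.1000

7.10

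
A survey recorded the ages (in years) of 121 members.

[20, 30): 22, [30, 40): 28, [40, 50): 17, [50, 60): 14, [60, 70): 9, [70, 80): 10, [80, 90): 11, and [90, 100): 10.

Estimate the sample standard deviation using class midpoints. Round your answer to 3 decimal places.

22.798

Midpoints: 25, 35, 45, 55, 65, 75, 85, 95
n = 121, Σfm = 6285, mean = 51.9421
Σfm² = 388825
Σf(m − x̄)² = Σfm² − (Σfm)²/n = 388825 − 6285²/121 = 62368.5950
Sample variance = 62368.5950 / 120 = 519.7383
Standard deviation = √519.7383 = 22.7978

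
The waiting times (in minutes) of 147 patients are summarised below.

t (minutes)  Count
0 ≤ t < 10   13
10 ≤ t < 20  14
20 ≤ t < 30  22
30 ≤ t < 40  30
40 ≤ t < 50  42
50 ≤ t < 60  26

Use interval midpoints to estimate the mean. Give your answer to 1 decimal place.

Midpoints: 5, 15, 25, 35, 45, 55
Σfm = 13×5 + 14×15 + 22×25 + 30×35 + 42×45 + 26×55 = 5195
n = Σf = 147
Mean = 5195 / 147 = 35.3401

35.3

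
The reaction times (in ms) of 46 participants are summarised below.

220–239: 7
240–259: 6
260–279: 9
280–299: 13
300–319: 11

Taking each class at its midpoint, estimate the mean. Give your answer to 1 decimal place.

Midpoints: 229.5, 249.5, 269.5, 289.5, 309.5
Σfm = 7×229.5 + 6×249.5 + 9×269.5 + 13×289.5 + 11×309.5 = 12697
n = Σf = 46
Mean = 12697 / 46 = 276.0217

276.0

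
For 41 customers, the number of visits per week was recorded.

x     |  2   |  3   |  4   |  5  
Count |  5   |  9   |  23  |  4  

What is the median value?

Cumulative frequencies: 5, 14, 37, 41
n = 41, so the median is the value in position (n+1)/2 = 21.
Position 21 falls at value 4.

4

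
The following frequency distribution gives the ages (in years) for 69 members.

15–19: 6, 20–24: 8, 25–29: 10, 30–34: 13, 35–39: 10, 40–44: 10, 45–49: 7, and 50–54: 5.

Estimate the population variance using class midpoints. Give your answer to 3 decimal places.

Midpoints: 17, 22, 27, 32, 37, 42, 47, 52
n = 69, Σfm = 2343, mean = 33.9565
Σfm² = 86521
Σf(m − x̄)² = Σfm² − (Σfm)²/n = 86521 − 2343²/69 = 6960.8696
Population variance = 6960.8696 / 69 = 100.8822

100.882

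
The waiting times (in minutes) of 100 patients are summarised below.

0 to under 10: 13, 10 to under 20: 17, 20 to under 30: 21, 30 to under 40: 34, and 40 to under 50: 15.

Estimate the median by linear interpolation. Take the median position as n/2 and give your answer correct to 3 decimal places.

29.524

Cumulative frequencies: 13, 30, 51, 85, 100
n = 100; position = n/2 = 50.
This falls in the class 20 to under 30: L = 20, F = 30, f = 21, h = 10.
Median ≈ 20 + ((50 − 30) / 21) × 10 = 29.5238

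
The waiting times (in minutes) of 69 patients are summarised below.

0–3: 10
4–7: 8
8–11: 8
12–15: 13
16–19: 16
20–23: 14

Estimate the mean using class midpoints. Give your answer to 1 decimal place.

Midpoints: 1.5, 5.5, 9.5, 13.5, 17.5, 21.5
Σfm = 10×1.5 + 8×5.5 + 8×9.5 + 13×13.5 + 16×17.5 + 14×21.5 = 891.5
n = Σf = 69
Mean = 891.5 / 69 = 12.9203

12.9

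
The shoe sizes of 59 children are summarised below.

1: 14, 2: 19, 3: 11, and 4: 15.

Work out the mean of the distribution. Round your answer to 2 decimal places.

2.46

Values: 1, 2, 3, 4
Σfx = 14×1 + 19×2 + 11×3 + 15×4 = 145
n = Σf = 59
Mean = 145 / 59 = 2.4576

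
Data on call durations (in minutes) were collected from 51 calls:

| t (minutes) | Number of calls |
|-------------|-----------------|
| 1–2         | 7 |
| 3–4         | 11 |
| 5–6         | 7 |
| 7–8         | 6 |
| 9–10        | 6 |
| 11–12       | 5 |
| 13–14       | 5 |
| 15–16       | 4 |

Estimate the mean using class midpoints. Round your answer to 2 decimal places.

7.38

Midpoints: 1.5, 3.5, 5.5, 7.5, 9.5, 11.5, 13.5, 15.5
Σfm = 7×1.5 + 11×3.5 + 7×5.5 + 6×7.5 + 6×9.5 + 5×11.5 + 5×13.5 + 4×15.5 = 376.5
n = Σf = 51
Mean = 376.5 / 51 = 7.3824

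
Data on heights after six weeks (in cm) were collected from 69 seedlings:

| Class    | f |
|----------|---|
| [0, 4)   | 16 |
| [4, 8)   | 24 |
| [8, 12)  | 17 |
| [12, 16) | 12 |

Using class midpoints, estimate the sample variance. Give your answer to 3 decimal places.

16.928

Midpoints: 2, 6, 10, 14
n = 69, Σfm = 514, mean = 7.4493
Σfm² = 4980
Σf(m − x̄)² = Σfm² − (Σfm)²/n = 4980 − 514²/69 = 1151.0725
Sample variance = 1151.0725 / 68 = 16.9275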